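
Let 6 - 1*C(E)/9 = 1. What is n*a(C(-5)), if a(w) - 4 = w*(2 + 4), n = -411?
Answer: -112614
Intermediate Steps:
C(E) = 45 (C(E) = 54 - 9*1 = 54 - 9 = 45)
a(w) = 4 + 6*w (a(w) = 4 + w*(2 + 4) = 4 + w*6 = 4 + 6*w)
n*a(C(-5)) = -411*(4 + 6*45) = -411*(4 + 270) = -411*274 = -112614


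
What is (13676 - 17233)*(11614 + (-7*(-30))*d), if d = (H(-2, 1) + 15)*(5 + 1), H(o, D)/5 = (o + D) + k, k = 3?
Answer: -153356498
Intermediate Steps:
H(o, D) = 15 + 5*D + 5*o (H(o, D) = 5*((o + D) + 3) = 5*((D + o) + 3) = 5*(3 + D + o) = 15 + 5*D + 5*o)
d = 150 (d = ((15 + 5*1 + 5*(-2)) + 15)*(5 + 1) = ((15 + 5 - 10) + 15)*6 = (10 + 15)*6 = 25*6 = 150)
(13676 - 17233)*(11614 + (-7*(-30))*d) = (13676 - 17233)*(11614 - 7*(-30)*150) = -3557*(11614 + 210*150) = -3557*(11614 + 31500) = -3557*43114 = -153356498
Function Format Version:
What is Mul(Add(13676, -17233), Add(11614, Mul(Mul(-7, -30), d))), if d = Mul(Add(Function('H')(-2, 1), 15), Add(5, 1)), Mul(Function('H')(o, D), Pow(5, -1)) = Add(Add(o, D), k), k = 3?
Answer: -153356498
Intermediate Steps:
Function('H')(o, D) = Add(15, Mul(5, D), Mul(5, o)) (Function('H')(o, D) = Mul(5, Add(Add(o, D), 3)) = Mul(5, Add(Add(D, o), 3)) = Mul(5, Add(3, D, o)) = Add(15, Mul(5, D), Mul(5, o)))
d = 150 (d = Mul(Add(Add(15, Mul(5, 1), Mul(5, -2)), 15), Add(5, 1)) = Mul(Add(Add(15, 5, -10), 15), 6) = Mul(Add(10, 15), 6) = Mul(25, 6) = 150)
Mul(Add(13676, -17233), Add(11614, Mul(Mul(-7, -30), d))) = Mul(Add(13676, -17233), Add(11614, Mul(Mul(-7, -30), 150))) = Mul(-3557, Add(11614, Mul(210, 150))) = Mul(-3557, Add(11614, 31500)) = Mul(-3557, 43114) = -153356498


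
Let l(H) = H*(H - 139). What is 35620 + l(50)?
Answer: 31170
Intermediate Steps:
l(H) = H*(-139 + H)
35620 + l(50) = 35620 + 50*(-139 + 50) = 35620 + 50*(-89) = 35620 - 4450 = 31170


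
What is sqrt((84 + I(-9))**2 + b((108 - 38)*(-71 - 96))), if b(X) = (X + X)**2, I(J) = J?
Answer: 5*sqrt(21865201) ≈ 23380.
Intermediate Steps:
b(X) = 4*X**2 (b(X) = (2*X)**2 = 4*X**2)
sqrt((84 + I(-9))**2 + b((108 - 38)*(-71 - 96))) = sqrt((84 - 9)**2 + 4*((108 - 38)*(-71 - 96))**2) = sqrt(75**2 + 4*(70*(-167))**2) = sqrt(5625 + 4*(-11690)**2) = sqrt(5625 + 4*136656100) = sqrt(5625 + 546624400) = sqrt(546630025) = 5*sqrt(21865201)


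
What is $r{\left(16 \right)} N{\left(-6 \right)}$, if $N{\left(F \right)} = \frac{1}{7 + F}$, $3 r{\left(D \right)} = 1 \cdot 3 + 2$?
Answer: $\frac{5}{3} \approx 1.6667$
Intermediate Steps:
$r{\left(D \right)} = \frac{5}{3}$ ($r{\left(D \right)} = \frac{1 \cdot 3 + 2}{3} = \frac{3 + 2}{3} = \frac{1}{3} \cdot 5 = \frac{5}{3}$)
$r{\left(16 \right)} N{\left(-6 \right)} = \frac{5}{3 \left(7 - 6\right)} = \frac{5}{3 \cdot 1} = \frac{5}{3} \cdot 1 = \frac{5}{3}$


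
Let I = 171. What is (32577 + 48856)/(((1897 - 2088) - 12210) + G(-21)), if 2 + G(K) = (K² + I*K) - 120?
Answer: -81433/15673 ≈ -5.1957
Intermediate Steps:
G(K) = -122 + K² + 171*K (G(K) = -2 + ((K² + 171*K) - 120) = -2 + (-120 + K² + 171*K) = -122 + K² + 171*K)
(32577 + 48856)/(((1897 - 2088) - 12210) + G(-21)) = (32577 + 48856)/(((1897 - 2088) - 12210) + (-122 + (-21)² + 171*(-21))) = 81433/((-191 - 12210) + (-122 + 441 - 3591)) = 81433/(-12401 - 3272) = 81433/(-15673) = 81433*(-1/15673) = -81433/15673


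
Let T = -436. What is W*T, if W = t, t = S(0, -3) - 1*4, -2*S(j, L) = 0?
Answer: 1744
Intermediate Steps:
S(j, L) = 0 (S(j, L) = -1/2*0 = 0)
t = -4 (t = 0 - 1*4 = 0 - 4 = -4)
W = -4
W*T = -4*(-436) = 1744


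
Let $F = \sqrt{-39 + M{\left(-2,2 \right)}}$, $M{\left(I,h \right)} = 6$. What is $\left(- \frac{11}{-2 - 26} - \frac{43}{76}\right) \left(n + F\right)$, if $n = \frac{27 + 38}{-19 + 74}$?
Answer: $- \frac{299}{1463} - \frac{23 i \sqrt{33}}{133} \approx -0.20437 - 0.99342 i$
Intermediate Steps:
$n = \frac{13}{11}$ ($n = \frac{65}{55} = 65 \cdot \frac{1}{55} = \frac{13}{11} \approx 1.1818$)
$F = i \sqrt{33}$ ($F = \sqrt{-39 + 6} = \sqrt{-33} = i \sqrt{33} \approx 5.7446 i$)
$\left(- \frac{11}{-2 - 26} - \frac{43}{76}\right) \left(n + F\right) = \left(- \frac{11}{-2 - 26} - \frac{43}{76}\right) \left(\frac{13}{11} + i \sqrt{33}\right) = \left(- \frac{11}{-28} - \frac{43}{76}\right) \left(\frac{13}{11} + i \sqrt{33}\right) = \left(\left(-11\right) \left(- \frac{1}{28}\right) - \frac{43}{76}\right) \left(\frac{13}{11} + i \sqrt{33}\right) = \left(\frac{11}{28} - \frac{43}{76}\right) \left(\frac{13}{11} + i \sqrt{33}\right) = - \frac{23 \left(\frac{13}{11} + i \sqrt{33}\right)}{133} = - \frac{299}{1463} - \frac{23 i \sqrt{33}}{133}$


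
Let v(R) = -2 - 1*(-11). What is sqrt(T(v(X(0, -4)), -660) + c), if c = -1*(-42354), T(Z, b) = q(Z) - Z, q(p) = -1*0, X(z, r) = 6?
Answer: 3*sqrt(4705) ≈ 205.78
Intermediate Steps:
v(R) = 9 (v(R) = -2 + 11 = 9)
q(p) = 0
T(Z, b) = -Z (T(Z, b) = 0 - Z = -Z)
c = 42354
sqrt(T(v(X(0, -4)), -660) + c) = sqrt(-1*9 + 42354) = sqrt(-9 + 42354) = sqrt(42345) = 3*sqrt(4705)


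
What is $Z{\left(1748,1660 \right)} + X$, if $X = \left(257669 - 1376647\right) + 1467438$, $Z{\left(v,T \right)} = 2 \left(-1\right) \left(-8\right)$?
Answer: $348476$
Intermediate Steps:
$Z{\left(v,T \right)} = 16$ ($Z{\left(v,T \right)} = \left(-2\right) \left(-8\right) = 16$)
$X = 348460$ ($X = -1118978 + 1467438 = 348460$)
$Z{\left(1748,1660 \right)} + X = 16 + 348460 = 348476$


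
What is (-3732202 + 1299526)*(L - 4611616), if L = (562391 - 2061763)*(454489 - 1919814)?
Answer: -5344741613899743984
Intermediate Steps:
L = 2197067275900 (L = -1499372*(-1465325) = 2197067275900)
(-3732202 + 1299526)*(L - 4611616) = (-3732202 + 1299526)*(2197067275900 - 4611616) = -2432676*2197062664284 = -5344741613899743984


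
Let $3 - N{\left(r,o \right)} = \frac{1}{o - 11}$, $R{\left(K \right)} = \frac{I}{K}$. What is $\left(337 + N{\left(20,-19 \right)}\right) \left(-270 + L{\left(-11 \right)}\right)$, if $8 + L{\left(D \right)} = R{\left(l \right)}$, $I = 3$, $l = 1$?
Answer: $- \frac{561055}{6} \approx -93509.0$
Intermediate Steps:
$R{\left(K \right)} = \frac{3}{K}$
$N{\left(r,o \right)} = 3 - \frac{1}{-11 + o}$ ($N{\left(r,o \right)} = 3 - \frac{1}{o - 11} = 3 - \frac{1}{-11 + o}$)
$L{\left(D \right)} = -5$ ($L{\left(D \right)} = -8 + \frac{3}{1} = -8 + 3 \cdot 1 = -8 + 3 = -5$)
$\left(337 + N{\left(20,-19 \right)}\right) \left(-270 + L{\left(-11 \right)}\right) = \left(337 + \frac{-34 + 3 \left(-19\right)}{-11 - 19}\right) \left(-270 - 5\right) = \left(337 + \frac{-34 - 57}{-30}\right) \left(-275\right) = \left(337 - - \frac{91}{30}\right) \left(-275\right) = \left(337 + \frac{91}{30}\right) \left(-275\right) = \frac{10201}{30} \left(-275\right) = - \frac{561055}{6}$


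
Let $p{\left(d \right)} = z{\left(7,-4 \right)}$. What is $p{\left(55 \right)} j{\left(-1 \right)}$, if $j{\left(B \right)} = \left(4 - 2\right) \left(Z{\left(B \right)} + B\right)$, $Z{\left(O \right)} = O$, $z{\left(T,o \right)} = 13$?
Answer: $-52$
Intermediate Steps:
$p{\left(d \right)} = 13$
$j{\left(B \right)} = 4 B$ ($j{\left(B \right)} = \left(4 - 2\right) \left(B + B\right) = 2 \cdot 2 B = 4 B$)
$p{\left(55 \right)} j{\left(-1 \right)} = 13 \cdot 4 \left(-1\right) = 13 \left(-4\right) = -52$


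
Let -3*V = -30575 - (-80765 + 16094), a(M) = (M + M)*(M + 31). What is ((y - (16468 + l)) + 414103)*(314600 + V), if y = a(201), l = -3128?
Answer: 449418338008/3 ≈ 1.4981e+11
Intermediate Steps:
a(M) = 2*M*(31 + M) (a(M) = (2*M)*(31 + M) = 2*M*(31 + M))
y = 93264 (y = 2*201*(31 + 201) = 2*201*232 = 93264)
V = -34096/3 (V = -(-30575 - (-80765 + 16094))/3 = -(-30575 - 1*(-64671))/3 = -(-30575 + 64671)/3 = -⅓*34096 = -34096/3 ≈ -11365.)
((y - (16468 + l)) + 414103)*(314600 + V) = ((93264 - (16468 - 3128)) + 414103)*(314600 - 34096/3) = ((93264 - 1*13340) + 414103)*(909704/3) = ((93264 - 13340) + 414103)*(909704/3) = (79924 + 414103)*(909704/3) = 494027*(909704/3) = 449418338008/3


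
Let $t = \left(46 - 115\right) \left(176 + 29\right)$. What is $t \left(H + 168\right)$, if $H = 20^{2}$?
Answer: $-8034360$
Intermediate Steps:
$t = -14145$ ($t = \left(-69\right) 205 = -14145$)
$H = 400$
$t \left(H + 168\right) = - 14145 \left(400 + 168\right) = \left(-14145\right) 568 = -8034360$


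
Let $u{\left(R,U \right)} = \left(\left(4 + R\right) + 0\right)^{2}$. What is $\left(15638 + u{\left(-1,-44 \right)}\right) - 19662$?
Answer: $-4015$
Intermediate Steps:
$u{\left(R,U \right)} = \left(4 + R\right)^{2}$
$\left(15638 + u{\left(-1,-44 \right)}\right) - 19662 = \left(15638 + \left(4 - 1\right)^{2}\right) - 19662 = \left(15638 + 3^{2}\right) - 19662 = \left(15638 + 9\right) - 19662 = 15647 - 19662 = -4015$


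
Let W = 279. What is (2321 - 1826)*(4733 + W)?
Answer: 2480940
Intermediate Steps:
(2321 - 1826)*(4733 + W) = (2321 - 1826)*(4733 + 279) = 495*5012 = 2480940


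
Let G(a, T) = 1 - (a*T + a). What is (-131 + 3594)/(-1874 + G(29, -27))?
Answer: -3463/1119 ≈ -3.0947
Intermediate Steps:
G(a, T) = 1 - a - T*a (G(a, T) = 1 - (T*a + a) = 1 - (a + T*a) = 1 + (-a - T*a) = 1 - a - T*a)
(-131 + 3594)/(-1874 + G(29, -27)) = (-131 + 3594)/(-1874 + (1 - 1*29 - 1*(-27)*29)) = 3463/(-1874 + (1 - 29 + 783)) = 3463/(-1874 + 755) = 3463/(-1119) = 3463*(-1/1119) = -3463/1119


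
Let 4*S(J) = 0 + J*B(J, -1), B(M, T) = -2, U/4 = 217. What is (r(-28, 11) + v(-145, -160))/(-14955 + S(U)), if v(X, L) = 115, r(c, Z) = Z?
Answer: -126/15389 ≈ -0.0081877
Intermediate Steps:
U = 868 (U = 4*217 = 868)
S(J) = -J/2 (S(J) = (0 + J*(-2))/4 = (0 - 2*J)/4 = (-2*J)/4 = -J/2)
(r(-28, 11) + v(-145, -160))/(-14955 + S(U)) = (11 + 115)/(-14955 - ½*868) = 126/(-14955 - 434) = 126/(-15389) = 126*(-1/15389) = -126/15389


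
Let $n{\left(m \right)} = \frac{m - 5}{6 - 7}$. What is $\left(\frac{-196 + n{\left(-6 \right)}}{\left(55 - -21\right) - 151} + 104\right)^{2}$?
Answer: $\frac{2550409}{225} \approx 11335.0$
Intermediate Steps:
$n{\left(m \right)} = 5 - m$ ($n{\left(m \right)} = \frac{-5 + m}{-1} = \left(-5 + m\right) \left(-1\right) = 5 - m$)
$\left(\frac{-196 + n{\left(-6 \right)}}{\left(55 - -21\right) - 151} + 104\right)^{2} = \left(\frac{-196 + \left(5 - -6\right)}{\left(55 - -21\right) - 151} + 104\right)^{2} = \left(\frac{-196 + \left(5 + 6\right)}{\left(55 + 21\right) - 151} + 104\right)^{2} = \left(\frac{-196 + 11}{76 - 151} + 104\right)^{2} = \left(- \frac{185}{-75} + 104\right)^{2} = \left(\left(-185\right) \left(- \frac{1}{75}\right) + 104\right)^{2} = \left(\frac{37}{15} + 104\right)^{2} = \left(\frac{1597}{15}\right)^{2} = \frac{2550409}{225}$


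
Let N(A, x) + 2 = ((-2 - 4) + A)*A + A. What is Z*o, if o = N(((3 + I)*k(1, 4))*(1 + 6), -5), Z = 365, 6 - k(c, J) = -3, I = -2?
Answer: 1332980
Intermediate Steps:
k(c, J) = 9 (k(c, J) = 6 - 1*(-3) = 6 + 3 = 9)
N(A, x) = -2 + A + A*(-6 + A) (N(A, x) = -2 + (((-2 - 4) + A)*A + A) = -2 + ((-6 + A)*A + A) = -2 + (A*(-6 + A) + A) = -2 + (A + A*(-6 + A)) = -2 + A + A*(-6 + A))
o = 3652 (o = -2 + (((3 - 2)*9)*(1 + 6))² - 5*(3 - 2)*9*(1 + 6) = -2 + ((1*9)*7)² - 5*1*9*7 = -2 + (9*7)² - 45*7 = -2 + 63² - 5*63 = -2 + 3969 - 315 = 3652)
Z*o = 365*3652 = 1332980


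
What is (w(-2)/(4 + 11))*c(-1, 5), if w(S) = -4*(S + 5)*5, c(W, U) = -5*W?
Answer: -20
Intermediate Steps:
w(S) = -100 - 20*S (w(S) = -4*(5 + S)*5 = (-20 - 4*S)*5 = -100 - 20*S)
(w(-2)/(4 + 11))*c(-1, 5) = ((-100 - 20*(-2))/(4 + 11))*(-5*(-1)) = ((-100 + 40)/15)*5 = ((1/15)*(-60))*5 = -4*5 = -20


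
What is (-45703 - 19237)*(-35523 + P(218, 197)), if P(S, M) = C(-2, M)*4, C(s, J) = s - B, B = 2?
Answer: 2307902660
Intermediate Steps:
C(s, J) = -2 + s (C(s, J) = s - 1*2 = s - 2 = -2 + s)
P(S, M) = -16 (P(S, M) = (-2 - 2)*4 = -4*4 = -16)
(-45703 - 19237)*(-35523 + P(218, 197)) = (-45703 - 19237)*(-35523 - 16) = -64940*(-35539) = 2307902660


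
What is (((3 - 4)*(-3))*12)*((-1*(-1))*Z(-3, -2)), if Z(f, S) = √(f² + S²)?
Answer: 36*√13 ≈ 129.80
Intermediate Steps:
Z(f, S) = √(S² + f²)
(((3 - 4)*(-3))*12)*((-1*(-1))*Z(-3, -2)) = (((3 - 4)*(-3))*12)*((-1*(-1))*√((-2)² + (-3)²)) = (-1*(-3)*12)*(1*√(4 + 9)) = (3*12)*(1*√13) = 36*√13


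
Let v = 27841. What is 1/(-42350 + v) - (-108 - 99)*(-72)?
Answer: -216242137/14509 ≈ -14904.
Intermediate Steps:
1/(-42350 + v) - (-108 - 99)*(-72) = 1/(-42350 + 27841) - (-108 - 99)*(-72) = 1/(-14509) - (-207)*(-72) = -1/14509 - 1*14904 = -1/14509 - 14904 = -216242137/14509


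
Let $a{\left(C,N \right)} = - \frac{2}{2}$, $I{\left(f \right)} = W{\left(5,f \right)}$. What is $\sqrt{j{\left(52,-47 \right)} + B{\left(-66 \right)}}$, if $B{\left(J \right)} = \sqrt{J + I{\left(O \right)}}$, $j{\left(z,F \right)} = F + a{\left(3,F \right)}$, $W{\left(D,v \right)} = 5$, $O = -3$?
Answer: $\sqrt{-48 + i \sqrt{61}} \approx 0.56181 + 6.9509 i$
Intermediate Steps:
$I{\left(f \right)} = 5$
$a{\left(C,N \right)} = -1$ ($a{\left(C,N \right)} = \left(-2\right) \frac{1}{2} = -1$)
$j{\left(z,F \right)} = -1 + F$ ($j{\left(z,F \right)} = F - 1 = -1 + F$)
$B{\left(J \right)} = \sqrt{5 + J}$ ($B{\left(J \right)} = \sqrt{J + 5} = \sqrt{5 + J}$)
$\sqrt{j{\left(52,-47 \right)} + B{\left(-66 \right)}} = \sqrt{\left(-1 - 47\right) + \sqrt{5 - 66}} = \sqrt{-48 + \sqrt{-61}} = \sqrt{-48 + i \sqrt{61}}$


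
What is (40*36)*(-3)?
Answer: -4320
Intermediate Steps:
(40*36)*(-3) = 1440*(-3) = -4320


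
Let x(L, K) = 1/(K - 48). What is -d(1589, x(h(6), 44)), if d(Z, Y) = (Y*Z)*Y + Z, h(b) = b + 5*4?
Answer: -27013/16 ≈ -1688.3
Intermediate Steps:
h(b) = 20 + b (h(b) = b + 20 = 20 + b)
x(L, K) = 1/(-48 + K)
d(Z, Y) = Z + Z*Y² (d(Z, Y) = Z*Y² + Z = Z + Z*Y²)
-d(1589, x(h(6), 44)) = -1589*(1 + (1/(-48 + 44))²) = -1589*(1 + (1/(-4))²) = -1589*(1 + (-¼)²) = -1589*(1 + 1/16) = -1589*17/16 = -1*27013/16 = -27013/16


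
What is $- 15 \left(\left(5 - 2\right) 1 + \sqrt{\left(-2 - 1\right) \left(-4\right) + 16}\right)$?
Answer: $-45 - 30 \sqrt{7} \approx -124.37$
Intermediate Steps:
$- 15 \left(\left(5 - 2\right) 1 + \sqrt{\left(-2 - 1\right) \left(-4\right) + 16}\right) = - 15 \left(3 \cdot 1 + \sqrt{\left(-3\right) \left(-4\right) + 16}\right) = - 15 \left(3 + \sqrt{12 + 16}\right) = - 15 \left(3 + \sqrt{28}\right) = - 15 \left(3 + 2 \sqrt{7}\right) = -45 - 30 \sqrt{7}$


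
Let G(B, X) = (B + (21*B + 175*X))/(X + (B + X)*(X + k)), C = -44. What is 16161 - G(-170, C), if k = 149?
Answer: 181918657/11257 ≈ 16160.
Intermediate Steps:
G(B, X) = (22*B + 175*X)/(X + (149 + X)*(B + X)) (G(B, X) = (B + (21*B + 175*X))/(X + (B + X)*(X + 149)) = (22*B + 175*X)/(X + (B + X)*(149 + X)) = (22*B + 175*X)/(X + (149 + X)*(B + X)))
16161 - G(-170, C) = 16161 - (22*(-170) + 175*(-44))/((-44)² + 149*(-170) + 150*(-44) - 170*(-44)) = 16161 - (-3740 - 7700)/(1936 - 25330 - 6600 + 7480) = 16161 - (-11440)/(-22514) = 16161 - (-1)*(-11440)/22514 = 16161 - 1*5720/11257 = 16161 - 5720/11257 = 181918657/11257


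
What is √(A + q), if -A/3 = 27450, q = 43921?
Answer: I*√38429 ≈ 196.03*I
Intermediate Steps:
A = -82350 (A = -3*27450 = -82350)
√(A + q) = √(-82350 + 43921) = √(-38429) = I*√38429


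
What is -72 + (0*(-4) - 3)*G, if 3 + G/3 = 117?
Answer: -1098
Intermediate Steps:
G = 342 (G = -9 + 3*117 = -9 + 351 = 342)
-72 + (0*(-4) - 3)*G = -72 + (0*(-4) - 3)*342 = -72 + (0 - 3)*342 = -72 - 3*342 = -72 - 1026 = -1098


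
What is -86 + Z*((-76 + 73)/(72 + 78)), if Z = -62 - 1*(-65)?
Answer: -4303/50 ≈ -86.060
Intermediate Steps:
Z = 3 (Z = -62 + 65 = 3)
-86 + Z*((-76 + 73)/(72 + 78)) = -86 + 3*((-76 + 73)/(72 + 78)) = -86 + 3*(-3/150) = -86 + 3*(-3*1/150) = -86 + 3*(-1/50) = -86 - 3/50 = -4303/50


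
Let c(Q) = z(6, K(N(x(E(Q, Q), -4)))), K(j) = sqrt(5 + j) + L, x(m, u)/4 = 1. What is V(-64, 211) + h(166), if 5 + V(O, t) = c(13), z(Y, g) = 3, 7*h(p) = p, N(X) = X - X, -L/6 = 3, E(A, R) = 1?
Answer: 152/7 ≈ 21.714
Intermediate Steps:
x(m, u) = 4 (x(m, u) = 4*1 = 4)
L = -18 (L = -6*3 = -18)
N(X) = 0
h(p) = p/7
K(j) = -18 + sqrt(5 + j) (K(j) = sqrt(5 + j) - 18 = -18 + sqrt(5 + j))
c(Q) = 3
V(O, t) = -2 (V(O, t) = -5 + 3 = -2)
V(-64, 211) + h(166) = -2 + (1/7)*166 = -2 + 166/7 = 152/7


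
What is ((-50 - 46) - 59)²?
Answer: 24025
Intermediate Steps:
((-50 - 46) - 59)² = (-96 - 59)² = (-155)² = 24025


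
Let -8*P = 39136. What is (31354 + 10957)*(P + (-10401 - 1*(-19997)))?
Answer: 199030944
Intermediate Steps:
P = -4892 (P = -1/8*39136 = -4892)
(31354 + 10957)*(P + (-10401 - 1*(-19997))) = (31354 + 10957)*(-4892 + (-10401 - 1*(-19997))) = 42311*(-4892 + (-10401 + 19997)) = 42311*(-4892 + 9596) = 42311*4704 = 199030944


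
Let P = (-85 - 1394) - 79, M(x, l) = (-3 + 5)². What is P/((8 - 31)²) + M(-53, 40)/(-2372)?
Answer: -924423/313697 ≈ -2.9469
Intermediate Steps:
M(x, l) = 4 (M(x, l) = 2² = 4)
P = -1558 (P = -1479 - 79 = -1558)
P/((8 - 31)²) + M(-53, 40)/(-2372) = -1558/(8 - 31)² + 4/(-2372) = -1558/((-23)²) + 4*(-1/2372) = -1558/529 - 1/593 = -924423/313697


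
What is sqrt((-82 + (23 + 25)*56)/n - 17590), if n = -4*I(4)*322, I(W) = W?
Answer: I*sqrt(7295416023)/644 ≈ 132.63*I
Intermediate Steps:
n = -5152 (n = -4*4*322 = -16*322 = -5152)
sqrt((-82 + (23 + 25)*56)/n - 17590) = sqrt((-82 + (23 + 25)*56)/(-5152) - 17590) = sqrt((-82 + 48*56)*(-1/5152) - 17590) = sqrt((-82 + 2688)*(-1/5152) - 17590) = sqrt(2606*(-1/5152) - 17590) = sqrt(-1303/2576 - 17590) = sqrt(-45313143/2576) = I*sqrt(7295416023)/644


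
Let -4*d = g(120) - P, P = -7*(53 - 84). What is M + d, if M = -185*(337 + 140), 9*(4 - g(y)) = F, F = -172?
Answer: -3175075/36 ≈ -88197.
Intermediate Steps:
P = 217 (P = -7*(-31) = 217)
g(y) = 208/9 (g(y) = 4 - 1/9*(-172) = 4 + 172/9 = 208/9)
d = 1745/36 (d = -(208/9 - 1*217)/4 = -(208/9 - 217)/4 = -1/4*(-1745/9) = 1745/36 ≈ 48.472)
M = -88245 (M = -185*477 = -88245)
M + d = -88245 + 1745/36 = -3175075/36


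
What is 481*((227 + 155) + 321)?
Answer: 338143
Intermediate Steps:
481*((227 + 155) + 321) = 481*(382 + 321) = 481*703 = 338143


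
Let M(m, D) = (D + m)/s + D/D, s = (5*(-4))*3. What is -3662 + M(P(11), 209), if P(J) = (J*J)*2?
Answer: -220111/60 ≈ -3668.5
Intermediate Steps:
s = -60 (s = -20*3 = -60)
P(J) = 2*J² (P(J) = J²*2 = 2*J²)
M(m, D) = 1 - D/60 - m/60 (M(m, D) = (D + m)/(-60) + D/D = (D + m)*(-1/60) + 1 = (-D/60 - m/60) + 1 = 1 - D/60 - m/60)
-3662 + M(P(11), 209) = -3662 + (1 - 1/60*209 - 11²/30) = -3662 + (1 - 209/60 - 121/30) = -3662 - 391/60 = -220111/60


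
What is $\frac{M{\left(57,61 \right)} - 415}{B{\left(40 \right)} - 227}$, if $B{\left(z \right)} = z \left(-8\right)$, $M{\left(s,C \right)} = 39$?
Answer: $\frac{376}{547} \approx 0.68739$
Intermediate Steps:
$B{\left(z \right)} = - 8 z$
$\frac{M{\left(57,61 \right)} - 415}{B{\left(40 \right)} - 227} = \frac{39 - 415}{\left(-8\right) 40 - 227} = - \frac{376}{-320 - 227} = - \frac{376}{-547} = \left(-376\right) \left(- \frac{1}{547}\right) = \frac{376}{547}$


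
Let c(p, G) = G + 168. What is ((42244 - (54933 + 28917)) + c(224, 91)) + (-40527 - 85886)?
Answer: -167760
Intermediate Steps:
c(p, G) = 168 + G
((42244 - (54933 + 28917)) + c(224, 91)) + (-40527 - 85886) = ((42244 - (54933 + 28917)) + (168 + 91)) + (-40527 - 85886) = ((42244 - 1*83850) + 259) - 126413 = ((42244 - 83850) + 259) - 126413 = (-41606 + 259) - 126413 = -41347 - 126413 = -167760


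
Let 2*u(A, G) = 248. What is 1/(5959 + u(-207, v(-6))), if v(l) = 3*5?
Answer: 1/6083 ≈ 0.00016439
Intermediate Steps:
v(l) = 15
u(A, G) = 124 (u(A, G) = (½)*248 = 124)
1/(5959 + u(-207, v(-6))) = 1/(5959 + 124) = 1/6083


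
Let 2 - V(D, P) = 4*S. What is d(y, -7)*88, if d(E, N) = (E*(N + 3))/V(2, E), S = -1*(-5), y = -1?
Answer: -176/9 ≈ -19.556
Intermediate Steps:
S = 5
V(D, P) = -18 (V(D, P) = 2 - 4*5 = 2 - 1*20 = 2 - 20 = -18)
d(E, N) = -E*(3 + N)/18 (d(E, N) = (E*(N + 3))/(-18) = (E*(3 + N))*(-1/18) = -E*(3 + N)/18)
d(y, -7)*88 = -1/18*(-1)*(3 - 7)*88 = -1/18*(-1)*(-4)*88 = -2/9*88 = -176/9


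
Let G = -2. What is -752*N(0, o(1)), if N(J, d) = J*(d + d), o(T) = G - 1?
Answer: 0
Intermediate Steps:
o(T) = -3 (o(T) = -2 - 1 = -3)
N(J, d) = 2*J*d (N(J, d) = J*(2*d) = 2*J*d)
-752*N(0, o(1)) = -1504*0*(-3) = -752*0 = 0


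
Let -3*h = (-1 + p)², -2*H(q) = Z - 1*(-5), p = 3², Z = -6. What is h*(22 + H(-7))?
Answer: -480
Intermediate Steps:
p = 9
H(q) = ½ (H(q) = -(-6 - 1*(-5))/2 = -(-6 + 5)/2 = -½*(-1) = ½)
h = -64/3 (h = -(-1 + 9)²/3 = -⅓*8² = -⅓*64 = -64/3 ≈ -21.333)
h*(22 + H(-7)) = -64*(22 + ½)/3 = -64/3*45/2 = -480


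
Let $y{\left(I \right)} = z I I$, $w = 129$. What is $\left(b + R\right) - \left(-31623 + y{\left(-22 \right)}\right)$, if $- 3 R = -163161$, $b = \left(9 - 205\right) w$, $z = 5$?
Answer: $58306$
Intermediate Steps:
$y{\left(I \right)} = 5 I^{2}$ ($y{\left(I \right)} = 5 I I = 5 I^{2}$)
$b = -25284$ ($b = \left(9 - 205\right) 129 = \left(-196\right) 129 = -25284$)
$R = 54387$ ($R = \left(- \frac{1}{3}\right) \left(-163161\right) = 54387$)
$\left(b + R\right) - \left(-31623 + y{\left(-22 \right)}\right) = \left(-25284 + 54387\right) + \left(\left(\left(-184\right) \left(-171\right) + 159\right) - 5 \left(-22\right)^{2}\right) = 29103 + \left(\left(31464 + 159\right) - 5 \cdot 484\right) = 29103 + \left(31623 - 2420\right) = 29103 + 29203 = 58306$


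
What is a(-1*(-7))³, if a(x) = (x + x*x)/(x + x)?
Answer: 64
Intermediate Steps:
a(x) = (x + x²)/(2*x) (a(x) = (x + x²)/((2*x)) = (x + x²)*(1/(2*x)) = (x + x²)/(2*x))
a(-1*(-7))³ = (½ + (-1*(-7))/2)³ = (½ + (½)*7)³ = (½ + 7/2)³ = 4³ = 64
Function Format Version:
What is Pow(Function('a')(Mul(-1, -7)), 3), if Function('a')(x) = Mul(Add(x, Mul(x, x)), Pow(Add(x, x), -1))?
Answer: 64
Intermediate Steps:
Function('a')(x) = Mul(Rational(1, 2), Pow(x, -1), Add(x, Pow(x, 2))) (Function('a')(x) = Mul(Add(x, Pow(x, 2)), Pow(Mul(2, x), -1)) = Mul(Add(x, Pow(x, 2)), Mul(Rational(1, 2), Pow(x, -1))) = Mul(Rational(1, 2), Pow(x, -1), Add(x, Pow(x, 2))))
Pow(Function('a')(Mul(-1, -7)), 3) = Pow(Add(Rational(1, 2), Mul(Rational(1, 2), Mul(-1, -7))), 3) = Pow(Add(Rational(1, 2), Mul(Rational(1, 2), 7)), 3) = Pow(Add(Rational(1, 2), Rational(7, 2)), 3) = Pow(4, 3) = 64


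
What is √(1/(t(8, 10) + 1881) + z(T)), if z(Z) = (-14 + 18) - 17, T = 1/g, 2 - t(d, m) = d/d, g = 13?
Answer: I*√46043130/1882 ≈ 3.6055*I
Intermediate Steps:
t(d, m) = 1 (t(d, m) = 2 - d/d = 2 - 1*1 = 2 - 1 = 1)
T = 1/13 ≈ 0.076923
z(Z) = -13 (z(Z) = 4 - 17 = -13)
√(1/(t(8, 10) + 1881) + z(T)) = √(1/(1 + 1881) - 13) = √(1/1882 - 13) = √(-24465/1882) = I*√46043130/1882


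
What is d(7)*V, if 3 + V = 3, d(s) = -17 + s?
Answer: 0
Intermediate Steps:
V = 0 (V = -3 + 3 = 0)
d(7)*V = (-17 + 7)*0 = -10*0 = 0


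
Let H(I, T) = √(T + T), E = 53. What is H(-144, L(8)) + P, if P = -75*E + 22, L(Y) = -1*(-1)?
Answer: -3953 + √2 ≈ -3951.6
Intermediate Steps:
L(Y) = 1
H(I, T) = √2*√T (H(I, T) = √(2*T) = √2*√T)
P = -3953 (P = -75*53 + 22 = -3975 + 22 = -3953)
H(-144, L(8)) + P = √2*√1 - 3953 = √2*1 - 3953 = √2 - 3953 = -3953 + √2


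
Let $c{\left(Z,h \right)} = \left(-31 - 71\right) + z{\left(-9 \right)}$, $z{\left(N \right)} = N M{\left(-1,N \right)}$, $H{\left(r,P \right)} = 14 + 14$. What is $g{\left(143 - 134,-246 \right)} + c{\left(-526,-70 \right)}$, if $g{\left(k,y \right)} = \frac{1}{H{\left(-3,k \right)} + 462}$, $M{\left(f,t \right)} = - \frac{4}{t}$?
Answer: $- \frac{51939}{490} \approx -106.0$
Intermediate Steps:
$H{\left(r,P \right)} = 28$
$z{\left(N \right)} = -4$ ($z{\left(N \right)} = N \left(- \frac{4}{N}\right) = -4$)
$c{\left(Z,h \right)} = -106$ ($c{\left(Z,h \right)} = \left(-31 - 71\right) - 4 = -102 - 4 = -106$)
$g{\left(k,y \right)} = \frac{1}{490}$ ($g{\left(k,y \right)} = \frac{1}{28 + 462} = \frac{1}{490}$)
$g{\left(143 - 134,-246 \right)} + c{\left(-526,-70 \right)} = \frac{1}{490} - 106 = - \frac{51939}{490}$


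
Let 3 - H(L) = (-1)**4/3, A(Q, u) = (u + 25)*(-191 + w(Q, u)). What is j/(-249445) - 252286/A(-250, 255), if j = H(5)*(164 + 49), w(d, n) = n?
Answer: -128452367/9122560 ≈ -14.081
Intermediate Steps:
A(Q, u) = (-191 + u)*(25 + u) (A(Q, u) = (u + 25)*(-191 + u) = (25 + u)*(-191 + u) = (-191 + u)*(25 + u))
H(L) = 8/3 (H(L) = 3 - (-1)**4/3 = 3 - 1/3 = 8/3)
j = 568 (j = 8*(164 + 49)/3 = (8/3)*213 = 568)
j/(-249445) - 252286/A(-250, 255) = 568/(-249445) - 252286/(-4775 + 255**2 - 166*255) = 568*(-1/249445) - 252286/(-4775 + 65025 - 42330) = -568/249445 - 252286/17920 = -568/249445 - 252286*1/17920 = -568/249445 - 126143/8960 = -128452367/9122560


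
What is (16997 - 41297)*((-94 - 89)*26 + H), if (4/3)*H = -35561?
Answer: 763718625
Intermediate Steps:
H = -106683/4 (H = (¾)*(-35561) = -106683/4 ≈ -26671.)
(16997 - 41297)*((-94 - 89)*26 + H) = (16997 - 41297)*((-94 - 89)*26 - 106683/4) = -24300*(-183*26 - 106683/4) = -24300*(-4758 - 106683/4) = -24300*(-125715/4) = 763718625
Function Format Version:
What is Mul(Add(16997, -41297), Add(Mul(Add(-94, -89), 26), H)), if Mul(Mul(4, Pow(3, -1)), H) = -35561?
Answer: 763718625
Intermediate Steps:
H = Rational(-106683, 4) (H = Mul(Rational(3, 4), -35561) = Rational(-106683, 4) ≈ -26671.)
Mul(Add(16997, -41297), Add(Mul(Add(-94, -89), 26), H)) = Mul(Add(16997, -41297), Add(Mul(Add(-94, -89), 26), Rational(-106683, 4))) = Mul(-24300, Add(Mul(-183, 26), Rational(-106683, 4))) = Mul(-24300, Add(-4758, Rational(-106683, 4))) = Mul(-24300, Rational(-125715, 4)) = 763718625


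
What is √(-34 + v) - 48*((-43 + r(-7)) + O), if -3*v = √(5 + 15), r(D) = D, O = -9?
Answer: 2832 + √(-306 - 6*√5)/3 ≈ 2832.0 + 5.9574*I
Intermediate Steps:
v = -2*√5/3 (v = -√(5 + 15)/3 = -2*√5/3 ≈ -1.4907)
√(-34 + v) - 48*((-43 + r(-7)) + O) = √(-34 - 2*√5/3) - 48*((-43 - 7) - 9) = √(-34 - 2*√5/3) - 48*(-50 - 9) = √(-34 - 2*√5/3) - 48*(-59) = √(-34 - 2*√5/3) + 2832 = 2832 + √(-34 - 2*√5/3)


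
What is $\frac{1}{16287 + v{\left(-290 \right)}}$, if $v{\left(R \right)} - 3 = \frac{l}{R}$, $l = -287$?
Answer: $\frac{290}{4724387} \approx 6.1384 \cdot 10^{-5}$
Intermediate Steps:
$v{\left(R \right)} = 3 - \frac{287}{R}$
$\frac{1}{16287 + v{\left(-290 \right)}} = \frac{1}{16287 + \left(3 - \frac{287}{-290}\right)} = \frac{1}{16287 + \left(3 - - \frac{287}{290}\right)} = \frac{1}{16287 + \left(3 + \frac{287}{290}\right)} = \frac{1}{16287 + \frac{1157}{290}} = \frac{1}{\frac{4724387}{290}} = \frac{290}{4724387}$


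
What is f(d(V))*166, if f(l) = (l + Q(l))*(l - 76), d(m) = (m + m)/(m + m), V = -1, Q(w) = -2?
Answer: 12450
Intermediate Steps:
d(m) = 1 (d(m) = (2*m)/((2*m)) = (2*m)*(1/(2*m)) = 1)
f(l) = (-76 + l)*(-2 + l) (f(l) = (l - 2)*(l - 76) = (-2 + l)*(-76 + l) = (-76 + l)*(-2 + l))
f(d(V))*166 = (152 + 1**2 - 78*1)*166 = (152 + 1 - 78)*166 = 75*166 = 12450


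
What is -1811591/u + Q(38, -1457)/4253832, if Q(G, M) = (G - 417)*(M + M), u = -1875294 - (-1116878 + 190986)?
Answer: 2188682257981/1009649152116 ≈ 2.1678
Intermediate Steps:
u = -949402 (u = -1875294 - 1*(-925892) = -1875294 + 925892 = -949402)
Q(G, M) = 2*M*(-417 + G) (Q(G, M) = (-417 + G)*(2*M) = 2*M*(-417 + G))
-1811591/u + Q(38, -1457)/4253832 = -1811591/(-949402) + (2*(-1457)*(-417 + 38))/4253832 = -1811591*(-1/949402) + (2*(-1457)*(-379))*(1/4253832) = 1811591/949402 + 1104406*(1/4253832) = 1811591/949402 + 552203/2126916 = 2188682257981/1009649152116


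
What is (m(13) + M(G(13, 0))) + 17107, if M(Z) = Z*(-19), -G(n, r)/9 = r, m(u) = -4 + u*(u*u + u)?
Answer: 19469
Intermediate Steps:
m(u) = -4 + u*(u + u²) (m(u) = -4 + u*(u² + u) = -4 + u*(u + u²))
G(n, r) = -9*r
M(Z) = -19*Z
(m(13) + M(G(13, 0))) + 17107 = ((-4 + 13² + 13³) - (-171)*0) + 17107 = ((-4 + 169 + 2197) - 19*0) + 17107 = (2362 + 0) + 17107 = 2362 + 17107 = 19469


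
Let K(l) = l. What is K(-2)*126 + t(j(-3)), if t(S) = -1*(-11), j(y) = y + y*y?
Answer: -241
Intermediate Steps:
j(y) = y + y²
t(S) = 11
K(-2)*126 + t(j(-3)) = -2*126 + 11 = -252 + 11 = -241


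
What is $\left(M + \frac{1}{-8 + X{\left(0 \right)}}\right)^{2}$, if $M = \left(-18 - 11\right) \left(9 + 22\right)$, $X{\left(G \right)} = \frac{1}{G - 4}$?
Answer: $\frac{880368241}{1089} \approx 8.0842 \cdot 10^{5}$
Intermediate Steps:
$X{\left(G \right)} = \frac{1}{-4 + G}$
$M = -899$ ($M = \left(-29\right) 31 = -899$)
$\left(M + \frac{1}{-8 + X{\left(0 \right)}}\right)^{2} = \left(-899 + \frac{1}{-8 + \frac{1}{-4 + 0}}\right)^{2} = \left(-899 + \frac{1}{-8 + \frac{1}{-4}}\right)^{2} = \left(-899 + \frac{1}{-8 - \frac{1}{4}}\right)^{2} = \left(-899 + \frac{1}{- \frac{33}{4}}\right)^{2} = \left(-899 - \frac{4}{33}\right)^{2} = \left(- \frac{29671}{33}\right)^{2} = \frac{880368241}{1089}$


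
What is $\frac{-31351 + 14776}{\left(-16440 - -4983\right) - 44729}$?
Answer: $\frac{1275}{4322} \approx 0.295$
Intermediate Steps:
$\frac{-31351 + 14776}{\left(-16440 - -4983\right) - 44729} = - \frac{16575}{\left(-16440 + 4983\right) - 44729} = - \frac{16575}{-11457 - 44729} = - \frac{16575}{-56186} = \left(-16575\right) \left(- \frac{1}{56186}\right) = \frac{1275}{4322}$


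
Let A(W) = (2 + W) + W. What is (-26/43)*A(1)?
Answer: -104/43 ≈ -2.4186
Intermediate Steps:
A(W) = 2 + 2*W
(-26/43)*A(1) = (-26/43)*(2 + 2*1) = ((1/43)*(-26))*(2 + 2) = -26/43*4 = -104/43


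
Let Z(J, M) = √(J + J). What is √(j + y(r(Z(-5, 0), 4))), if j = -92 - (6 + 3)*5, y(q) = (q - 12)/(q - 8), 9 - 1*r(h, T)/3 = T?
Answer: 2*I*√1673/7 ≈ 11.686*I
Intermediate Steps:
Z(J, M) = √2*√J (Z(J, M) = √(2*J) = √2*√J)
r(h, T) = 27 - 3*T
y(q) = (-12 + q)/(-8 + q)
j = -137 (j = -92 - 9*5 = -92 - 1*45 = -92 - 45 = -137)
√(j + y(r(Z(-5, 0), 4))) = √(-137 + (-12 + (27 - 3*4))/(-8 + (27 - 3*4))) = √(-137 + (-12 + (27 - 12))/(-8 + (27 - 12))) = √(-137 + (-12 + 15)/(-8 + 15)) = √(-137 + 3/7) = √(-956/7) = 2*I*√1673/7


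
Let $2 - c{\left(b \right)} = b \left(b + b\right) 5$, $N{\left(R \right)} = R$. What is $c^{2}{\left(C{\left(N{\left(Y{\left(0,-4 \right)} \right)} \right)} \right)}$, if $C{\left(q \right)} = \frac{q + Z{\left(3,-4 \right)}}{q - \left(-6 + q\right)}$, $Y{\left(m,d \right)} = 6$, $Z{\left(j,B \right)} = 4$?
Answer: $\frac{53824}{81} \approx 664.49$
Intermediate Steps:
$C{\left(q \right)} = \frac{2}{3} + \frac{q}{6}$ ($C{\left(q \right)} = \frac{q + 4}{q - \left(-6 + q\right)} = \frac{4 + q}{6} = \left(4 + q\right) \frac{1}{6} = \frac{2}{3} + \frac{q}{6}$)
$c{\left(b \right)} = 2 - 10 b^{2}$ ($c{\left(b \right)} = 2 - b \left(b + b\right) 5 = 2 - b 2 b 5 = 2 - 2 b^{2} \cdot 5 = 2 - 10 b^{2}$)
$c^{2}{\left(C{\left(N{\left(Y{\left(0,-4 \right)} \right)} \right)} \right)} = \left(2 - 10 \left(\frac{2}{3} + \frac{1}{6} \cdot 6\right)^{2}\right)^{2} = \left(2 - 10 \left(\frac{2}{3} + 1\right)^{2}\right)^{2} = \left(2 - 10 \left(\frac{5}{3}\right)^{2}\right)^{2} = \left(2 - \frac{250}{9}\right)^{2} = \left(- \frac{232}{9}\right)^{2} = \frac{53824}{81}$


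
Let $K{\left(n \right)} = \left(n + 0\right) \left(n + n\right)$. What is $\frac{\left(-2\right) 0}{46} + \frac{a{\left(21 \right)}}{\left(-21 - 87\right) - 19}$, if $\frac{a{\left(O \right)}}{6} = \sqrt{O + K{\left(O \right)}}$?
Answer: $- \frac{6 \sqrt{903}}{127} \approx -1.4197$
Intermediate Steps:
$K{\left(n \right)} = 2 n^{2}$ ($K{\left(n \right)} = n 2 n = 2 n^{2}$)
$a{\left(O \right)} = 6 \sqrt{O + 2 O^{2}}$
$\frac{\left(-2\right) 0}{46} + \frac{a{\left(21 \right)}}{\left(-21 - 87\right) - 19} = \frac{\left(-2\right) 0}{46} + \frac{6 \sqrt{21 \left(1 + 2 \cdot 21\right)}}{\left(-21 - 87\right) - 19} = 0 \cdot \frac{1}{46} + \frac{6 \sqrt{21 \left(1 + 42\right)}}{-108 - 19} = 0 + \frac{6 \sqrt{21 \cdot 43}}{-127} = 0 + 6 \sqrt{903} \left(- \frac{1}{127}\right) = 0 - \frac{6 \sqrt{903}}{127} = - \frac{6 \sqrt{903}}{127}$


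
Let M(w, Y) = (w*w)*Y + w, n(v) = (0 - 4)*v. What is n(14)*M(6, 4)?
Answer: -8400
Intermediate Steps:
n(v) = -4*v
M(w, Y) = w + Y*w² (M(w, Y) = w²*Y + w = Y*w² + w = w + Y*w²)
n(14)*M(6, 4) = (-4*14)*(6*(1 + 4*6)) = -336*(1 + 24) = -336*25 = -56*150 = -8400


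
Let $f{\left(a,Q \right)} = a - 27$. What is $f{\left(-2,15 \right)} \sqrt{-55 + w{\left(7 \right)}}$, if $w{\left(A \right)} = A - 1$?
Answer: $- 203 i \approx - 203.0 i$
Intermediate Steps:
$w{\left(A \right)} = -1 + A$ ($w{\left(A \right)} = A - 1 = -1 + A$)
$f{\left(a,Q \right)} = -27 + a$
$f{\left(-2,15 \right)} \sqrt{-55 + w{\left(7 \right)}} = \left(-27 - 2\right) \sqrt{-55 + \left(-1 + 7\right)} = - 29 \sqrt{-55 + 6} = - 29 \sqrt{-49} = - 29 \cdot 7 i = - 203 i$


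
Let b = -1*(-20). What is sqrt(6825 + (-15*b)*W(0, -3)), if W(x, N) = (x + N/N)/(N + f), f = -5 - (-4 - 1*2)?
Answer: 15*sqrt(31) ≈ 83.516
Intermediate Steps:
b = 20
f = 1 (f = -5 - (-4 - 2) = -5 - 1*(-6) = -5 + 6 = 1)
W(x, N) = (1 + x)/(1 + N) (W(x, N) = (x + N/N)/(N + 1) = (x + 1)/(1 + N) = (1 + x)/(1 + N))
sqrt(6825 + (-15*b)*W(0, -3)) = sqrt(6825 + (-15*20)*((1 + 0)/(1 - 3))) = sqrt(6825 - 300/(-2)) = sqrt(6825 - (-150)) = sqrt(6825 - 300*(-1/2)) = sqrt(6825 + 150) = sqrt(6975) = 15*sqrt(31)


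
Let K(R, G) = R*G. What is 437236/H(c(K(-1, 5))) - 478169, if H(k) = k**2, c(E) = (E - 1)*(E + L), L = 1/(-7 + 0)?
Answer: -5572007075/11664 ≈ -4.7771e+5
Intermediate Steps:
K(R, G) = G*R
L = -1/7 (L = 1/(-7) = -1/7 ≈ -0.14286)
c(E) = (-1 + E)*(-1/7 + E) (c(E) = (E - 1)*(E - 1/7) = (-1 + E)*(-1/7 + E))
437236/H(c(K(-1, 5))) - 478169 = 437236/((1/7 + (5*(-1))**2 - 40*(-1)/7)**2) - 478169 = 437236/((1/7 + (-5)**2 - 8/7*(-5))**2) - 478169 = 437236/((1/7 + 25 + 40/7)**2) - 478169 = 437236/((216/7)**2) - 478169 = 437236/(46656/49) - 478169 = 437236*(49/46656) - 478169 = 5356141/11664 - 478169 = -5572007075/11664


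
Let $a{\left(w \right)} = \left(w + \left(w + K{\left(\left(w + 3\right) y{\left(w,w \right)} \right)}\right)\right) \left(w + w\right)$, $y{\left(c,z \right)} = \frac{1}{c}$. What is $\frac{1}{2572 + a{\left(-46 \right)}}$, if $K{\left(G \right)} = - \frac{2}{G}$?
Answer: $\frac{43}{483012} \approx 8.9025 \cdot 10^{-5}$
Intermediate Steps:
$a{\left(w \right)} = 2 w \left(2 w - \frac{2 w}{3 + w}\right)$ ($a{\left(w \right)} = \left(w + \left(w - \frac{2}{\left(w + 3\right) \frac{1}{w}}\right)\right) \left(w + w\right) = \left(w + \left(w - \frac{2}{\left(3 + w\right) \frac{1}{w}}\right)\right) 2 w = \left(w + \left(w - \frac{2}{\frac{1}{w} \left(3 + w\right)}\right)\right) 2 w = \left(w + \left(w - 2 \frac{w}{3 + w}\right)\right) 2 w = \left(w + \left(w - \frac{2 w}{3 + w}\right)\right) 2 w = \left(2 w - \frac{2 w}{3 + w}\right) 2 w = 2 w \left(2 w - \frac{2 w}{3 + w}\right)$)
$\frac{1}{2572 + a{\left(-46 \right)}} = \frac{1}{2572 + \frac{4 \left(-46\right)^{2} \left(2 - 46\right)}{3 - 46}} = \frac{1}{2572 + 4 \cdot 2116 \frac{1}{-43} \left(-44\right)} = \frac{1}{2572 + 4 \cdot 2116 \left(- \frac{1}{43}\right) \left(-44\right)} = \frac{1}{2572 + \frac{372416}{43}} = \frac{1}{\frac{483012}{43}} = \frac{43}{483012}$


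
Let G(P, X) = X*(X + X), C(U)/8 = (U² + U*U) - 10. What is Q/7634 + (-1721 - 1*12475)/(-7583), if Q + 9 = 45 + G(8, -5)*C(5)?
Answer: 114986626/28944311 ≈ 3.9727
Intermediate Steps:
C(U) = -80 + 16*U² (C(U) = 8*((U² + U*U) - 10) = 8*((U² + U²) - 10) = 8*(2*U² - 10) = 8*(-10 + 2*U²) = -80 + 16*U²)
G(P, X) = 2*X² (G(P, X) = X*(2*X) = 2*X²)
Q = 16036 (Q = -9 + (45 + (2*(-5)²)*(-80 + 16*5²)) = -9 + (45 + (2*25)*(-80 + 16*25)) = -9 + (45 + 50*(-80 + 400)) = -9 + (45 + 50*320) = -9 + (45 + 16000) = -9 + 16045 = 16036)
Q/7634 + (-1721 - 1*12475)/(-7583) = 16036/7634 + (-1721 - 1*12475)/(-7583) = 16036*(1/7634) + (-1721 - 12475)*(-1/7583) = 8018/3817 - 14196*(-1/7583) = 8018/3817 + 14196/7583 = 114986626/28944311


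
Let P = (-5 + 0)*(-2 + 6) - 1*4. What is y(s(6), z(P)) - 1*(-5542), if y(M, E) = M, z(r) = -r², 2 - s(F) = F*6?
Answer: 5508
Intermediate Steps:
s(F) = 2 - 6*F (s(F) = 2 - F*6 = 2 - 6*F)
P = -24 (P = -5*4 - 4 = -20 - 4 = -24)
y(s(6), z(P)) - 1*(-5542) = (2 - 6*6) - 1*(-5542) = (2 - 36) + 5542 = -34 + 5542 = 5508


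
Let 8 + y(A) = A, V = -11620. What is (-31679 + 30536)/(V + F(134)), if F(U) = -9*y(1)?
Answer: 9/91 ≈ 0.098901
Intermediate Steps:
y(A) = -8 + A
F(U) = 63 (F(U) = -9*(-8 + 1) = -9*(-7) = 63)
(-31679 + 30536)/(V + F(134)) = (-31679 + 30536)/(-11620 + 63) = -1143/(-11557) = -1143*(-1/11557) = 9/91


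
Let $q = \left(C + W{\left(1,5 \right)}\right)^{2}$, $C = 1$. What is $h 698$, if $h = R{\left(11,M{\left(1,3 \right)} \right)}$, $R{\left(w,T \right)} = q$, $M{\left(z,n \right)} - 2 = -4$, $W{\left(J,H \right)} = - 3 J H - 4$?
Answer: $226152$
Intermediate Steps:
$W{\left(J,H \right)} = -4 - 3 H J$ ($W{\left(J,H \right)} = - 3 H J - 4 = -4 - 3 H J$)
$M{\left(z,n \right)} = -2$ ($M{\left(z,n \right)} = 2 - 4 = -2$)
$q = 324$ ($q = \left(1 - \left(4 + 15 \cdot 1\right)\right)^{2} = \left(1 - 19\right)^{2} = \left(-18\right)^{2} = 324$)
$R{\left(w,T \right)} = 324$
$h = 324$
$h 698 = 324 \cdot 698 = 226152$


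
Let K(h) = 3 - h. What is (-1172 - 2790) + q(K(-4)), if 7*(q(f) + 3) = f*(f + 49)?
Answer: -3909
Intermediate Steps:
q(f) = -3 + f*(49 + f)/7 (q(f) = -3 + (f*(f + 49))/7 = -3 + (f*(49 + f))/7 = -3 + f*(49 + f)/7)
(-1172 - 2790) + q(K(-4)) = (-1172 - 2790) + (-3 + 7*(3 - 1*(-4)) + (3 - 1*(-4))²/7) = -3962 + (-3 + 7*(3 + 4) + (3 + 4)²/7) = -3962 + (-3 + 7*7 + (⅐)*7²) = -3962 + (-3 + 49 + (⅐)*49) = -3962 + (-3 + 49 + 7) = -3962 + 53 = -3909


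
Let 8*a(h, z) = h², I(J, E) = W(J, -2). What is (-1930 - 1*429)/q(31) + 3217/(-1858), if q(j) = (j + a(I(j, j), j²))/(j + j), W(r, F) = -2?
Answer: -77671057/16722 ≈ -4644.8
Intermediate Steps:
I(J, E) = -2
a(h, z) = h²/8
q(j) = (½ + j)/(2*j) (q(j) = (j + (⅛)*(-2)²)/(j + j) = (j + (⅛)*4)/((2*j)) = (j + ½)*(1/(2*j)) = (½ + j)*(1/(2*j)) = (½ + j)/(2*j))
(-1930 - 1*429)/q(31) + 3217/(-1858) = (-1930 - 1*429)/(((¼)*(1 + 2*31)/31)) + 3217/(-1858) = (-1930 - 429)/(((¼)*(1/31)*(1 + 62))) + 3217*(-1/1858) = -2359/((¼)*(1/31)*63) - 3217/1858 = -2359/63/124 - 3217/1858 = -2359*124/63 - 3217/1858 = -41788/9 - 3217/1858 = -77671057/16722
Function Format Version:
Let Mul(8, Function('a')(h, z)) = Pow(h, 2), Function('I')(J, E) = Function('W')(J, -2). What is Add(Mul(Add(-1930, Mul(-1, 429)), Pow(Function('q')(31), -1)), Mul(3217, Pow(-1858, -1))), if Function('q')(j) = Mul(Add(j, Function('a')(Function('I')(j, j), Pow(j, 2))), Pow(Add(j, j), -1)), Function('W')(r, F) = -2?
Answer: Rational(-77671057, 16722) ≈ -4644.8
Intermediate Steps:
Function('I')(J, E) = -2
Function('a')(h, z) = Mul(Rational(1, 8), Pow(h, 2))
Function('q')(j) = Mul(Rational(1, 2), Pow(j, -1), Add(Rational(1, 2), j)) (Function('q')(j) = Mul(Add(j, Mul(Rational(1, 8), Pow(-2, 2))), Pow(Add(j, j), -1)) = Mul(Add(j, Mul(Rational(1, 8), 4)), Pow(Mul(2, j), -1)) = Mul(Add(j, Rational(1, 2)), Mul(Rational(1, 2), Pow(j, -1))) = Mul(Add(Rational(1, 2), j), Mul(Rational(1, 2), Pow(j, -1))) = Mul(Rational(1, 2), Pow(j, -1), Add(Rational(1, 2), j)))
Add(Mul(Add(-1930, Mul(-1, 429)), Pow(Function('q')(31), -1)), Mul(3217, Pow(-1858, -1))) = Add(Mul(Add(-1930, Mul(-1, 429)), Pow(Mul(Rational(1, 4), Pow(31, -1), Add(1, Mul(2, 31))), -1)), Mul(3217, Pow(-1858, -1))) = Add(Mul(Add(-1930, -429), Pow(Mul(Rational(1, 4), Rational(1, 31), Add(1, 62)), -1)), Mul(3217, Rational(-1, 1858))) = Add(Mul(-2359, Pow(Mul(Rational(1, 4), Rational(1, 31), 63), -1)), Rational(-3217, 1858)) = Add(Mul(-2359, Pow(Rational(63, 124), -1)), Rational(-3217, 1858)) = Add(Mul(-2359, Rational(124, 63)), Rational(-3217, 1858)) = Add(Rational(-41788, 9), Rational(-3217, 1858)) = Rational(-77671057, 16722)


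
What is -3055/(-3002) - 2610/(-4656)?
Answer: 1838275/1164776 ≈ 1.5782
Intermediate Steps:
-3055/(-3002) - 2610/(-4656) = -3055*(-1/3002) - 2610*(-1/4656) = 3055/3002 + 435/776 = 1838275/1164776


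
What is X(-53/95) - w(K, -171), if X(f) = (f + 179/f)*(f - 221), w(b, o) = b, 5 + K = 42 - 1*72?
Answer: 34078383007/478325 ≈ 71245.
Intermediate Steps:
K = -35 (K = -5 + (42 - 1*72) = -5 + (42 - 72) = -5 - 30 = -35)
X(f) = (-221 + f)*(f + 179/f) (X(f) = (f + 179/f)*(-221 + f) = (-221 + f)*(f + 179/f))
X(-53/95) - w(K, -171) = (179 + (-53/95)² - 39559/((-53/95)) - (-11713)/95) - 1*(-35) = (179 + (-53*1/95)² - 39559/((-53*1/95)) - (-11713)/95) + 35 = (179 + (-53/95)² - 39559/(-53/95) - 221*(-53/95)) + 35 = (179 + 2809/9025 - 39559*(-95/53) + 11713/95) + 35 = (179 + 2809/9025 + 3758105/53 + 11713/95) + 35 = 34061641632/478325 + 35 = 34078383007/478325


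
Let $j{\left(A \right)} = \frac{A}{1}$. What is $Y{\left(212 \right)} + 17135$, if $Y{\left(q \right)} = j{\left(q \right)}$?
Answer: $17347$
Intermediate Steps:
$j{\left(A \right)} = A$ ($j{\left(A \right)} = A 1 = A$)
$Y{\left(q \right)} = q$
$Y{\left(212 \right)} + 17135 = 212 + 17135 = 17347$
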